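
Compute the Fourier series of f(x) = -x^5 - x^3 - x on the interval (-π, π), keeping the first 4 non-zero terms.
(-230 - 2·π^4 + 38·π^2)·sin(x) + (-4·π^2 + 7 + π^4)·sin(2·x) + (-2·π^4/3 - 98/81 + 22·π^2/27)·sin(3·x) + (-π^2/8 + 35/64 + π^4/2)·sin(4·x)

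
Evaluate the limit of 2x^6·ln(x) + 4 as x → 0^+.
The product is a 0·∞ indeterminate form at x → 0⁺.
Rewrite the product as 2·ln(x) / x^(-6) and apply L'Hôpital, or use the standard hierarchy x^(-6) ≫ |ln x| as x → 0⁺.
The indeterminate product → 0, so the limit = 4.

Final answer: 4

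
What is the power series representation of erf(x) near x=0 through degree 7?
-x^7/(21·√(π)) + x^5/(5·√(π)) - 2·x^3/(3·√(π)) + 2·x/√(π)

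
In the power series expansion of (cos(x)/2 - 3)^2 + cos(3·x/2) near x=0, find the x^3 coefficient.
Expand to order 3: (cos(x)/2 - 3)^2 + cos(3·x/2) = x^2/8 + 29/4 + O(x^4).
The coefficient of x^3 is 0.

Final answer: 0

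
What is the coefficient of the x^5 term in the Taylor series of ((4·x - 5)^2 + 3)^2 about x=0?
Expand to order 5: ((4·x - 5)^2 + 3)^2 = 256·x^4 - 1280·x^3 + 2496·x^2 - 2240·x + 784 + O(x^6).
The coefficient of x^5 is 0.

Final answer: 0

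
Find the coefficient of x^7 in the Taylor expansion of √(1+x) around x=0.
Expand to order 7: √(1+x) = 33·x^7/2048 - 21·x^6/1024 + 7·x^5/256 - 5·x^4/128 + x^3/16 - x^2/8 + x/2 + 1 + O(x^8).
The coefficient of x^7 is 33/2048.

Final answer: 33/2048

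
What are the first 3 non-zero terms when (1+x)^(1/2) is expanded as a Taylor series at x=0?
-x^2/8 + x/2 + 1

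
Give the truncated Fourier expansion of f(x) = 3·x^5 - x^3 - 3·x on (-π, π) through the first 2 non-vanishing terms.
(-122·π^2 + 6·π^4 + 726)·sin(x) + (-3·π^4 - 21 + 16·π^2)·sin(2·x)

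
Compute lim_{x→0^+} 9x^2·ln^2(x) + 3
The product is a 0·∞ indeterminate form at x → 0⁺.
Rewrite the product as 9·ln^2(x) / x^(-2) and apply L'Hôpital, or use the standard hierarchy x^(-2) ≫ |ln x|^2 as x → 0⁺.
The indeterminate product → 0, so the limit = 3.

Final answer: 3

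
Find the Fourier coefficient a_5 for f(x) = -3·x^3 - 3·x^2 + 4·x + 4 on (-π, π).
a_5 = (1/π) ∫_{-π}^{π} f(x)·cos(5x) dx.
Evaluate the integral (use parity and integration by parts as needed): a_5 = 12/25.

Final answer: 12/25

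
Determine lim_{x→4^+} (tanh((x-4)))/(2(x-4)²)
Both numerator and denominator → 0 as x → 4^+; this is a 0/0 indeterminate form.
Expand each to leading order near x = 4: numerator ~ (x - 4), denominator ~ 2·(x - 4)^2.
The limit of the ratio is ∞.

Final answer: ∞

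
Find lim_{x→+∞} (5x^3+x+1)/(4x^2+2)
This is an ∞/∞ indeterminate form as x → +∞.
Divide numerator and denominator by x^3 and let the lower-order terms vanish; the numerator's degree 3 exceeds the denominator's degree 2, so the quotient diverges.
Limit = ∞.

Final answer: ∞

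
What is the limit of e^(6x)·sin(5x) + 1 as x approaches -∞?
Evaluate the dominant behaviour as x → -∞; each term tends to a finite value or vanishes.
Limit = 1.

Final answer: 1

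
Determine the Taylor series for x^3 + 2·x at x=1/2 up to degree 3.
9/8 + 11·(x - 1/2)/4 + 3·(x - 1/2)^2/2 + (x - 1/2)^3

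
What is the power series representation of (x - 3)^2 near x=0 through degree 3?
x^2 - 6·x + 9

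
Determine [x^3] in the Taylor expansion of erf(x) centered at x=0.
Expand to order 3: erf(x) = -2·x^3/(3·√(π)) + 2·x/√(π) + O(x^4).
The coefficient of x^3 is -2/(3·√(π)).

Final answer: -2/(3·√(π))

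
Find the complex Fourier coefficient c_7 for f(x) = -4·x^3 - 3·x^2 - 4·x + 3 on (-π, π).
Compute the real Fourier coefficients first: a_7 = 12/49, b_7 = -8·π^2/7 - 344/343.
Then c_7 = (a_7 − i·b_7)/2 = 6/49 + 172·i/343 + 4·i·π^2/7.

Final answer: 6/49 + 172·i/343 + 4·i·π^2/7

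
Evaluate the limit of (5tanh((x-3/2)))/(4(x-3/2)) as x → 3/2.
Both numerator and denominator → 0 as x → 3/2; this is a 0/0 indeterminate form.
Expand each to leading order near x = 3/2: numerator ~ 5·(x - 3/2), denominator ~ 4·(x - 3/2).
The limit of the ratio is 5/4.

Final answer: 5/4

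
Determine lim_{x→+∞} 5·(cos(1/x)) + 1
Evaluate the dominant behaviour as x → +∞; each term tends to a finite value or vanishes.
Limit = 6.

Final answer: 6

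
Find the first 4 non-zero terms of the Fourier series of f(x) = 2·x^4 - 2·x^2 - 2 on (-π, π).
(104 - 16·π^2)·cos(x) + (-8 + 4·π^2)·cos(2·x) + (56/27 - 16·π^2/9)·cos(3·x) - 2·π^2/3 - 2 + 2·π^4/5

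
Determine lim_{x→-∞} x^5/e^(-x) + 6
The quotient is an ∞/∞ indeterminate form as x → -∞.
Compare growth rates of the dominant terms (exponentials ≫ polynomials ≫ logarithms), or apply L'Hôpital's rule; the quotient → 0.
Adding the constant: 0 + 6 = 6. Limit = 6.

Final answer: 6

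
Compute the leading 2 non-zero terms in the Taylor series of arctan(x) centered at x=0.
-x^3/3 + x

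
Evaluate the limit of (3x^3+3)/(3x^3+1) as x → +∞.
This is an ∞/∞ indeterminate form as x → +∞.
Divide numerator and denominator by x^3 and let the lower-order terms vanish; the leading terms give 3/3 = 1.
Limit = 1.

Final answer: 1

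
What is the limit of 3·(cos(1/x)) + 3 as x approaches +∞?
Evaluate the dominant behaviour as x → +∞; each term tends to a finite value or vanishes.
Limit = 6.

Final answer: 6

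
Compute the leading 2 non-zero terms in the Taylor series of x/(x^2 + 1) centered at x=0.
-x^3 + x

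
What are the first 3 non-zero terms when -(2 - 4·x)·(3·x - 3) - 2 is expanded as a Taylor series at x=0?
12·x^2 - 18·x + 4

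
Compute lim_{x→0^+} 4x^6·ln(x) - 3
The product is a 0·∞ indeterminate form at x → 0⁺.
Rewrite the product as 4·ln(x) / x^(-6) and apply L'Hôpital, or use the standard hierarchy x^(-6) ≫ |ln x| as x → 0⁺.
The indeterminate product → 0, so the limit = -3.

Final answer: -3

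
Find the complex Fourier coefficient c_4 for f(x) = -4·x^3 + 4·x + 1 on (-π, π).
Compute the real Fourier coefficients first: a_4 = 0, b_4 = -11/4 + 2·π^2.
Then c_4 = (a_4 − i·b_4)/2 = -i·π^2 + 11·i/8.

Final answer: -i·π^2 + 11·i/8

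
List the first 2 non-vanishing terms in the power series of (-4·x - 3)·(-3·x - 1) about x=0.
13·x + 3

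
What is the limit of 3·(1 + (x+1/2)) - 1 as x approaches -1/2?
Direct substitution at x = -1/2 gives 2.

Final answer: 2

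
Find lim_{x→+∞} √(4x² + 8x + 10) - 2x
As x → +∞: multiply by the conjugate to get (8x+10)/(√(4x²+8x+10)+2x); the denominator ~ 4x, so the limit is 8/4 = 2.
Limit = 2.

Final answer: 2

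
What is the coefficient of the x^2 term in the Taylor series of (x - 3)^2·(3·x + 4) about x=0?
Expand to order 2: (x - 3)^2·(3·x + 4) = -14·x^2 + 3·x + 36 + O(x^3).
The coefficient of x^2 is -14.

Final answer: -14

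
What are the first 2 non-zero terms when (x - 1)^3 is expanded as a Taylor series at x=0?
3·x - 1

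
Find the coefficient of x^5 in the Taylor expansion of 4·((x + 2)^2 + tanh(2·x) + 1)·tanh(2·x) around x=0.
Expand to order 5: 4·((x + 2)^2 + tanh(2·x) + 1)·tanh(2·x) = 224·x^5/3 - 256·x^4/3 - 136·x^3/3 + 48·x^2 + 40·x + O(x^6).
The coefficient of x^5 is 224/3.

Final answer: 224/3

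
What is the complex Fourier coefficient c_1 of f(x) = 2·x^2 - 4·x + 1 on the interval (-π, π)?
Compute the real Fourier coefficients first: a_1 = -8, b_1 = -8.
Then c_1 = (a_1 − i·b_1)/2 = -4 + 4·i.

Final answer: -4 + 4·i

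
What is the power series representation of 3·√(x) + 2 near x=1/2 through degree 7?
2 + 3·√(2)/2 + 3·√(2)·(x - 1/2)/2 - 3·√(2)·(x - 1/2)^2/4 + 3·√(2)·(x - 1/2)^3/4 - 15·√(2)·(x - 1/2)^4/16 + 21·√(2)·(x - 1/2)^5/16 - 63·√(2)·(x - 1/2)^6/32 + 99·√(2)·(x - 1/2)^7/32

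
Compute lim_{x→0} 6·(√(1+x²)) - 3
Direct substitution at x = 0 gives 3.

Final answer: 3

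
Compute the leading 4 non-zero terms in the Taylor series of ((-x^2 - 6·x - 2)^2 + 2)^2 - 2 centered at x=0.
2064·x^3 + 1056·x^2 + 288·x + 34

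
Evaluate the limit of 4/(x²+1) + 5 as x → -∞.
Evaluate the dominant behaviour as x → -∞; each term tends to a finite value or vanishes.
Limit = 5.

Final answer: 5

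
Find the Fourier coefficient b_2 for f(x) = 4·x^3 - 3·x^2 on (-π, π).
b_2 = (1/π) ∫_{-π}^{π} f(x)·sin(2x) dx.
Evaluate the integral (use parity and integration by parts as needed): b_2 = 6 - 4·π^2.

Final answer: 6 - 4·π^2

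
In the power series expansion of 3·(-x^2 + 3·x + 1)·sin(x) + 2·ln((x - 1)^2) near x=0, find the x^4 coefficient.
Expand to order 4: 3·(-x^2 + 3·x + 1)·sin(x) + 2·ln((x - 1)^2) = -5·x^4/2 - 29·x^3/6 + 7·x^2 - x + O(x^5).
The coefficient of x^4 is -5/2.

Final answer: -5/2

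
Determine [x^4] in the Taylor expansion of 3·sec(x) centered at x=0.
Expand to order 4: 3·sec(x) = 5·x^4/8 + 3·x^2/2 + 3 + O(x^5).
The coefficient of x^4 is 5/8.

Final answer: 5/8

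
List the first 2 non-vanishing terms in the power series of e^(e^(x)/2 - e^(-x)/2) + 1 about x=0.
x + 2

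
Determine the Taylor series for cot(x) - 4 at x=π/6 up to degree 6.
-4 + √(3) - 4·(x - π/6) + 4·√(3)·(x - π/6)^2 - 40·(x - π/6)^3/3 + 44·√(3)·(x - π/6)^4/3 - 728·(x - π/6)^5/15 + 2408·√(3)·(x - π/6)^6/45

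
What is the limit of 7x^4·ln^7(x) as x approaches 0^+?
This is a 0·∞ indeterminate form at x → 0⁺.
Rewrite the product as 7·ln^7(x) / x^(-4) and apply L'Hôpital, or use the standard hierarchy x^(-4) ≫ |ln x|^7 as x → 0⁺.
The indeterminate product → 0, so the limit = 0.

Final answer: 0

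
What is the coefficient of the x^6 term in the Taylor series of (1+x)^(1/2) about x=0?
Expand to order 6: (1+x)^(1/2) = -21·x^6/1024 + 7·x^5/256 - 5·x^4/128 + x^3/16 - x^2/8 + x/2 + 1 + O(x^7).
The coefficient of x^6 is -21/1024.

Final answer: -21/1024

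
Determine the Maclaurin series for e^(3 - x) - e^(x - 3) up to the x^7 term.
x^7·(-e^(3)/5040 - e^(-3)/5040) + x^6·(-e^(-3)/720 + e^(3)/720) + x^5·(-e^(3)/120 - e^(-3)/120) + x^4·(-e^(-3)/24 + e^(3)/24) + x^3·(-e^(3)/6 - e^(-3)/6) + x^2·(-e^(-3)/2 + e^(3)/2) + x·(-e^(3) - e^(-3)) - e^(-3) + e^(3)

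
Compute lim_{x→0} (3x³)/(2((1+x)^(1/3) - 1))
Both numerator and denominator → 0 as x → 0; this is a 0/0 indeterminate form.
Expand each to leading order near x = 0: numerator ~ 3·x^3, denominator ~ 2·x/3.
The limit of the ratio is 0.

Final answer: 0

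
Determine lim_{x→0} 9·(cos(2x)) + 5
Direct substitution at x = 0 gives 14.

Final answer: 14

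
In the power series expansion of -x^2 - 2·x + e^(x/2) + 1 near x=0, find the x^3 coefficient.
Expand to order 3: -x^2 - 2·x + e^(x/2) + 1 = x^3/48 - 7·x^2/8 - 3·x/2 + 2 + O(x^4).
The coefficient of x^3 is 1/48.

Final answer: 1/48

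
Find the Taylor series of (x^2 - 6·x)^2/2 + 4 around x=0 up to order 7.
x^4/2 - 6·x^3 + 18·x^2 + 4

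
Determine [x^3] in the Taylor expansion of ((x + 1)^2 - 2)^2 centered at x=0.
Expand to order 3: ((x + 1)^2 - 2)^2 = 4·x^3 + 2·x^2 - 4·x + 1 + O(x^4).
The coefficient of x^3 is 4.

Final answer: 4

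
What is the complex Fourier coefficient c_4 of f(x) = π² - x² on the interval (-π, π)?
Compute the real Fourier coefficients first: a_4 = -1/4, b_4 = 0.
Then c_4 = (a_4 − i·b_4)/2 = -1/8.

Final answer: -1/8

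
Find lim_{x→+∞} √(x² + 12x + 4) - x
This is an ∞ − ∞ indeterminate form.
Multiply and divide by the conjugate √(x²+12x + 4) + x; the x² terms cancel, leaving (12x + 4)/(√(x²+12x + 4)+x) → 12/2 = 6.
Limit = 6.

Final answer: 6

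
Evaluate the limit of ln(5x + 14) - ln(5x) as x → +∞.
This is an ∞ − ∞ indeterminate form.
Combine the logarithms: ln(5x+14) − ln(5x) = ln((5x+14)/(5x)) = ln(1 + 14/(5x)) → ln(1) = 0.
Limit = 0.

Final answer: 0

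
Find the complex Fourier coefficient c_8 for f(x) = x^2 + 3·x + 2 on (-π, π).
Compute the real Fourier coefficients first: a_8 = 1/16, b_8 = -3/4.
Then c_8 = (a_8 − i·b_8)/2 = 1/32 + 3·i/8.

Final answer: 1/32 + 3·i/8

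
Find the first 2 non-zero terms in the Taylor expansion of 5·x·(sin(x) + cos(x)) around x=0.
5·x^2 + 5·x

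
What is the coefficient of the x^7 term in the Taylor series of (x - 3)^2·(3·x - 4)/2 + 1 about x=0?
Expand to order 7: (x - 3)^2·(3·x - 4)/2 + 1 = 3·x^3/2 - 11·x^2 + 51·x/2 - 17 + O(x^8).
The coefficient of x^7 is 0.

Final answer: 0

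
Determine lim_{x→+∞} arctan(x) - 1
Evaluate the dominant behaviour as x → +∞; each term tends to a finite value or vanishes.
Limit = -1 + π/2.

Final answer: -1 + π/2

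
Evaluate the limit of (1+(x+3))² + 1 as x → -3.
Direct substitution at x = -3 gives 2.

Final answer: 2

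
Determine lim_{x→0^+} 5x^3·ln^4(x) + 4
The product is a 0·∞ indeterminate form at x → 0⁺.
Rewrite the product as 5·ln^4(x) / x^(-3) and apply L'Hôpital, or use the standard hierarchy x^(-3) ≫ |ln x|^4 as x → 0⁺.
The indeterminate product → 0, so the limit = 4.

Final answer: 4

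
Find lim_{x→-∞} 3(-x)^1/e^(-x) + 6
The quotient is an ∞/∞ indeterminate form as x → -∞.
Compare growth rates of the dominant terms (exponentials ≫ polynomials ≫ logarithms), or apply L'Hôpital's rule; the quotient → 0.
Adding the constant: 0 + 6 = 6. Limit = 6.

Final answer: 6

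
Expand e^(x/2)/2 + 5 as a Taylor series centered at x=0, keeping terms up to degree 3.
x^3/96 + x^2/16 + x/4 + 11/2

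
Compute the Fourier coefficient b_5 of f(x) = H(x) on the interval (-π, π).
b_5 = (1/π) ∫_{-π}^{π} f(x)·sin(5x) dx.
Evaluate the integral (use parity and integration by parts as needed): b_5 = 2/(5·π).

Final answer: 2/(5·π)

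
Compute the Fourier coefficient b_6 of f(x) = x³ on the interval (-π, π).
b_6 = (1/π) ∫_{-π}^{π} f(x)·sin(6x) dx.
Evaluate the integral (use parity and integration by parts as needed): b_6 = 1/18 - π^2/3.

Final answer: 1/18 - π^2/3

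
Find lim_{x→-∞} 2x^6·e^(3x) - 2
The product is a 0·∞ indeterminate form at x → -∞.
Rewrite the product as 2x^6 / e^(-3x) (an ∞/∞ form) and apply L'Hôpital, or use the standard hierarchy e^(3|x|) ≫ |x^6| as x → -∞.
The indeterminate product → 0, so the limit = -2.

Final answer: -2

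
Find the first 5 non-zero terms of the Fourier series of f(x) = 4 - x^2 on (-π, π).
4·cos(x) - cos(2·x) + 4·cos(3·x)/9 - cos(4·x)/4 - π^2/3 + 4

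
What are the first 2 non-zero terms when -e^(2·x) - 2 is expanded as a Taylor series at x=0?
-2·x - 3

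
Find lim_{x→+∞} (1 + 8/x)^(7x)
As x → +∞: write (1 + 8/x)^(7x) = ((1 + 8/x)^x)^7 → (e^8)^7 = e^56.
Limit = e^(56).

Final answer: e^(56)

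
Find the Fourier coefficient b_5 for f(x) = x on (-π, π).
b_5 = (1/π) ∫_{-π}^{π} f(x)·sin(5x) dx.
Evaluate the integral (use parity and integration by parts as needed): b_5 = 2/5.

Final answer: 2/5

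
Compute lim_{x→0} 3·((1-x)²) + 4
Direct substitution at x = 0 gives 7.

Final answer: 7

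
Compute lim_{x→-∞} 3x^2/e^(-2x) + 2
The quotient is an ∞/∞ indeterminate form as x → -∞.
Compare growth rates of the dominant terms (exponentials ≫ polynomials ≫ logarithms), or apply L'Hôpital's rule; the quotient → 0.
Adding the constant: 0 + 2 = 2. Limit = 2.

Final answer: 2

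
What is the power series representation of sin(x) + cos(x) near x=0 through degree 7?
-x^7/5040 - x^6/720 + x^5/120 + x^4/24 - x^3/6 - x^2/2 + x + 1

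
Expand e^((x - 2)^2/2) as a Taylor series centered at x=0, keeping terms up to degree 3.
-7·x^3·e^(2)/3 + 5·x^2·e^(2)/2 - 2·x·e^(2) + e^(2)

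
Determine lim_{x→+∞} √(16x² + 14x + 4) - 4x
As x → +∞: multiply by the conjugate to get (14x+4)/(√(16x²+14x+4)+4x); the denominator ~ 8x, so the limit is 14/8 = 7/4.
Limit = 7/4.

Final answer: 7/4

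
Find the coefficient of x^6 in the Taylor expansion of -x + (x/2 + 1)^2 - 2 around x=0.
Expand to order 6: -x + (x/2 + 1)^2 - 2 = x^2/4 - 1 + O(x^7).
The coefficient of x^6 is 0.

Final answer: 0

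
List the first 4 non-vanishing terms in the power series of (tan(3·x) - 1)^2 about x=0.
-18·x^3 + 9·x^2 - 6·x + 1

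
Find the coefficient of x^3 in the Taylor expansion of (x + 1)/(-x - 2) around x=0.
Expand to order 3: (x + 1)/(-x - 2) = -x^3/16 + x^2/8 - x/4 - 1/2 + O(x^4).
The coefficient of x^3 is -1/16.

Final answer: -1/16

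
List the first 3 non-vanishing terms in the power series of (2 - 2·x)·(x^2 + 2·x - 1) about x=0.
-2·x^2 + 6·x - 2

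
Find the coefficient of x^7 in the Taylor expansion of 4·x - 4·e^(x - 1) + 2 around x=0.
Expand to order 7: 4·x - 4·e^(x - 1) + 2 = -x^7·e^(-1)/1260 - x^6·e^(-1)/180 - x^5·e^(-1)/30 - x^4·e^(-1)/6 - 2·x^3·e^(-1)/3 - 2·x^2·e^(-1) + x·(4 - 4·e^(-1)) - 4·e^(-1) + 2 + O(x^8).
The coefficient of x^7 is -e^(-1)/1260.

Final answer: -e^(-1)/1260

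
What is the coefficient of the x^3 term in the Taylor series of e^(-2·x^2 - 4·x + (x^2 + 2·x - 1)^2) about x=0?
Expand to order 3: e^(-2·x^2 - 4·x + (x^2 + 2·x - 1)^2) = -244·e·x^3/3 + 32·e·x^2 - 8·e·x + e + O(x^4).
The coefficient of x^3 is -244·e/3.

Final answer: -244·e/3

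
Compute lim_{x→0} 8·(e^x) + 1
Direct substitution at x = 0 gives 9.

Final answer: 9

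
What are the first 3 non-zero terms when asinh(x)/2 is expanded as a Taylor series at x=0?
3·x^5/80 - x^3/12 + x/2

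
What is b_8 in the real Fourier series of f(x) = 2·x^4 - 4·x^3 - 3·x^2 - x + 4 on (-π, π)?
b_8 = (1/π) ∫_{-π}^{π} f(x)·sin(8x) dx.
Evaluate the integral (use parity and integration by parts as needed): b_8 = 5/32 + π^2.

Final answer: 5/32 + π^2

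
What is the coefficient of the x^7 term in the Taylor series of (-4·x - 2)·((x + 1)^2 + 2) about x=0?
Expand to order 7: (-4·x - 2)·((x + 1)^2 + 2) = -4·x^3 - 10·x^2 - 16·x - 6 + O(x^8).
The coefficient of x^7 is 0.

Final answer: 0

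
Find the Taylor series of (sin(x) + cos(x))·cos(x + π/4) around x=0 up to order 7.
-2·√(2)·x^6/45 + √(2)·x^4/3 - √(2)·x^2 + √(2)/2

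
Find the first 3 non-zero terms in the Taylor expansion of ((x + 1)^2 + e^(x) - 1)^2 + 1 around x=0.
12·x^2 + 6·x + 2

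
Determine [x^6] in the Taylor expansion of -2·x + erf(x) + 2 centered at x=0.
Expand to order 6: -2·x + erf(x) + 2 = x^5/(5·√(π)) - 2·x^3/(3·√(π)) + x·(-2 + 2/√(π)) + 2 + O(x^7).
The coefficient of x^6 is 0.

Final answer: 0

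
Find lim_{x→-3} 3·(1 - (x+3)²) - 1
Direct substitution at x = -3 gives 2.

Final answer: 2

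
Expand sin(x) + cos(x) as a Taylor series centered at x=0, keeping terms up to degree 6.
-x^6/720 + x^5/120 + x^4/24 - x^3/6 - x^2/2 + x + 1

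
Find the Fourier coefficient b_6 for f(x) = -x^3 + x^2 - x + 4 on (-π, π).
b_6 = (1/π) ∫_{-π}^{π} f(x)·sin(6x) dx.
Evaluate the integral (use parity and integration by parts as needed): b_6 = 5/18 + π^2/3.

Final answer: 5/18 + π^2/3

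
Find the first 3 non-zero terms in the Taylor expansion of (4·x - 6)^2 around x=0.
16·x^2 - 48·x + 36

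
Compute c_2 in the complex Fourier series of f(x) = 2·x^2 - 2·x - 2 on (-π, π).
Compute the real Fourier coefficients first: a_2 = 2, b_2 = 2.
Then c_2 = (a_2 − i·b_2)/2 = 1 - i.

Final answer: 1 - i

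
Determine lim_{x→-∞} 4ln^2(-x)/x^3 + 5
The quotient is an ∞/∞ indeterminate form as x → -∞.
Compare growth rates of the dominant terms (exponentials ≫ polynomials ≫ logarithms), or apply L'Hôpital's rule; the quotient → 0.
Adding the constant: 0 + 5 = 5. Limit = 5.

Final answer: 5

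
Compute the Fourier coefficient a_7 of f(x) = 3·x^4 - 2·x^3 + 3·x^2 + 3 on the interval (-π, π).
a_7 = (1/π) ∫_{-π}^{π} f(x)·cos(7x) dx.
Evaluate the integral (use parity and integration by parts as needed): a_7 = -24·π^2/49 - 444/2401.

Final answer: -24·π^2/49 - 444/2401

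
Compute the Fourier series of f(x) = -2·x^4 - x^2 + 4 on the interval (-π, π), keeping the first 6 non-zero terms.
(-92 + 16·π^2)·cos(x) + (5 - 4·π^2)·cos(2·x) + (-20/27 + 16·π^2/9)·cos(3·x) + (1/8 - π^2)·cos(4·x) + (4/625 + 16·π^2/25)·cos(5·x) - 2·π^4/5 - π^2/3 + 4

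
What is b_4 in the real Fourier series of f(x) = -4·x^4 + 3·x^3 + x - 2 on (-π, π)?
b_4 = (1/π) ∫_{-π}^{π} f(x)·sin(4x) dx.
Evaluate the integral (use parity and integration by parts as needed): b_4 = 1/16 - 3·π^2/2.

Final answer: 1/16 - 3·π^2/2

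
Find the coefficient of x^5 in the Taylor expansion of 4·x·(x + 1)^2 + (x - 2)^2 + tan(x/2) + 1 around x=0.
Expand to order 5: 4·x·(x + 1)^2 + (x - 2)^2 + tan(x/2) + 1 = x^5/240 + 97·x^3/24 + 9·x^2 + x/2 + 5 + O(x^6).
The coefficient of x^5 is 1/240.

Final answer: 1/240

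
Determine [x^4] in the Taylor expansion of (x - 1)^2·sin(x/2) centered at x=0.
Expand to order 4: (x - 1)^2·sin(x/2) = x^4/24 + 23·x^3/48 - x^2 + x/2 + O(x^5).
The coefficient of x^4 is 1/24.

Final answer: 1/24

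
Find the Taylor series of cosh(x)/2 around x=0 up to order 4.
x^4/48 + x^2/4 + 1/2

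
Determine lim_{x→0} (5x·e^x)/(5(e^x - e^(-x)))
Both numerator and denominator → 0 as x → 0; this is a 0/0 indeterminate form.
Expand each to leading order near x = 0: numerator ~ 5·x, denominator ~ 10·x.
The limit of the ratio is 1/2.

Final answer: 1/2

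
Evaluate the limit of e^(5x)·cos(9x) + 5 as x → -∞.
Evaluate the dominant behaviour as x → -∞; each term tends to a finite value or vanishes.
Limit = 5.

Final answer: 5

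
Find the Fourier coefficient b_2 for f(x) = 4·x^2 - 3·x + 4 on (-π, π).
b_2 = (1/π) ∫_{-π}^{π} f(x)·sin(2x) dx.
Evaluate the integral (use parity and integration by parts as needed): b_2 = 3.

Final answer: 3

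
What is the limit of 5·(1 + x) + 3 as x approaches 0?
Direct substitution at x = 0 gives 8.

Final answer: 8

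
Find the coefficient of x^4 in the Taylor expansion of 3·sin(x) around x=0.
Expand to order 4: 3·sin(x) = -x^3/2 + 3·x + O(x^5).
The coefficient of x^4 is 0.

Final answer: 0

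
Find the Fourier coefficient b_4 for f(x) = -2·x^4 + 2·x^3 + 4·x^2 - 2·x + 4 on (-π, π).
b_4 = (1/π) ∫_{-π}^{π} f(x)·sin(4x) dx.
Evaluate the integral (use parity and integration by parts as needed): b_4 = 11/8 - π^2.

Final answer: 11/8 - π^2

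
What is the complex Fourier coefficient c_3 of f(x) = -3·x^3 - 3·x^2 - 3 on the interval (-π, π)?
Compute the real Fourier coefficients first: a_3 = 4/3, b_3 = 4/3 - 2·π^2.
Then c_3 = (a_3 − i·b_3)/2 = 2/3 - 2·i/3 + i·π^2.

Final answer: 2/3 - 2·i/3 + i·π^2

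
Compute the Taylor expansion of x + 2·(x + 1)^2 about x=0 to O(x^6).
2·x^2 + 5·x + 2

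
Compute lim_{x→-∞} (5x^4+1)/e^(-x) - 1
The quotient is an ∞/∞ indeterminate form as x → -∞.
Compare growth rates of the dominant terms (exponentials ≫ polynomials ≫ logarithms), or apply L'Hôpital's rule; the quotient → 0.
Adding the constant: 0 - 1 = -1. Limit = -1.

Final answer: -1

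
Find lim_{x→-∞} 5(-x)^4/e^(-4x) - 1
The quotient is an ∞/∞ indeterminate form as x → -∞.
Compare growth rates of the dominant terms (exponentials ≫ polynomials ≫ logarithms), or apply L'Hôpital's rule; the quotient → 0.
Adding the constant: 0 - 1 = -1. Limit = -1.

Final answer: -1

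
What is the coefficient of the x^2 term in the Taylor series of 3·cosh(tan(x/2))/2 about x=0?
Expand to order 2: 3·cosh(tan(x/2))/2 = 3·x^2/16 + 3/2 + O(x^3).
The coefficient of x^2 is 3/16.

Final answer: 3/16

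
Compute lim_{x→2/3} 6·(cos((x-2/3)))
Direct substitution at x = 2/3 gives 6.

Final answer: 6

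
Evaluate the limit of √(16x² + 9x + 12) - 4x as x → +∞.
As x → +∞: multiply by the conjugate to get (9x+12)/(√(16x²+9x+12)+4x); the denominator ~ 8x, so the limit is 9/8.
Limit = 9/8.

Final answer: 9/8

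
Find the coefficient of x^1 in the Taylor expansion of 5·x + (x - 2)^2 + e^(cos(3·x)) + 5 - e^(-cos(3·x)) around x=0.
Expand to order 1: 5·x + (x - 2)^2 + e^(cos(3·x)) + 5 - e^(-cos(3·x)) = x - e^(-1) + e + 9 + O(x^2).
The coefficient of x^1 is 1.

Final answer: 1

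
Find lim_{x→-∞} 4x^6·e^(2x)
This is a 0·∞ indeterminate form at x → -∞.
Rewrite the product as 4x^6 / e^(-2x) (an ∞/∞ form) and apply L'Hôpital, or use the standard hierarchy e^(2|x|) ≫ |x^6| as x → -∞.
The indeterminate product → 0, so the limit = 0.

Final answer: 0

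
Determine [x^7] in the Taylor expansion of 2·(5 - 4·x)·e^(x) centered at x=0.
Expand to order 7: 2·(5 - 4·x)·e^(x) = -23·x^7/2520 - 19·x^6/360 - x^5/4 - 11·x^4/12 - 7·x^3/3 - 3·x^2 + 2·x + 10 + O(x^8).
The coefficient of x^7 is -23/2520.

Final answer: -23/2520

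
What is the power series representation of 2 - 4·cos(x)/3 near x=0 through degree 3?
2·x^2/3 + 2/3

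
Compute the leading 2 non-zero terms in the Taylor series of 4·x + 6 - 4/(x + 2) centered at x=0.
5·x + 4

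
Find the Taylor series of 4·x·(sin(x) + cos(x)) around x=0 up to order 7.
-x^7/180 + x^6/30 + x^5/6 - 2·x^4/3 - 2·x^3 + 4·x^2 + 4·x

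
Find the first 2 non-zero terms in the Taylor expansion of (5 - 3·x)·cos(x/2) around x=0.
5 - 3·x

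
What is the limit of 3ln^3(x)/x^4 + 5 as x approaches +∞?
The quotient is an ∞/∞ indeterminate form as x → +∞.
The polynomial denominator x^4 dominates the logarithmic numerator (any positive power of x ≫ ln^3(x) as x → ∞), so the quotient → 0.
Adding the constant: 0 + 5 = 5. Limit = 5.

Final answer: 5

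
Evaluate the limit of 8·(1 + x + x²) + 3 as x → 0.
Direct substitution at x = 0 gives 11.

Final answer: 11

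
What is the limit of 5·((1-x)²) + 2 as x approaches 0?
Direct substitution at x = 0 gives 7.

Final answer: 7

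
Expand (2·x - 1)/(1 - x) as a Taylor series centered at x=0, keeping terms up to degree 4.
x^4 + x^3 + x^2 + x - 1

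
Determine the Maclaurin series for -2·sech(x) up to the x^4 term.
-5·x^4/12 + x^2 - 2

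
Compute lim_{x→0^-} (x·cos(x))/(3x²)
Both numerator and denominator → 0 as x → 0^-; this is a 0/0 indeterminate form.
Expand each to leading order near x = 0: numerator ~ x, denominator ~ 3·x^2.
The limit of the ratio is -∞.

Final answer: -∞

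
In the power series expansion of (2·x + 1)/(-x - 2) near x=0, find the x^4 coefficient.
Expand to order 4: (2·x + 1)/(-x - 2) = 3·x^4/32 - 3·x^3/16 + 3·x^2/8 - 3·x/4 - 1/2 + O(x^5).
The coefficient of x^4 is 3/32.

Final answer: 3/32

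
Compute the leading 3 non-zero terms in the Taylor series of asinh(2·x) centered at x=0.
12·x^5/5 - 4·x^3/3 + 2·x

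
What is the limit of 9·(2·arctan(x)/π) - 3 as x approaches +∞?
Evaluate the dominant behaviour as x → +∞; each term tends to a finite value or vanishes.
Limit = 6.

Final answer: 6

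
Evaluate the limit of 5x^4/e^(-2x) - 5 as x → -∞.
The quotient is an ∞/∞ indeterminate form as x → -∞.
Compare growth rates of the dominant terms (exponentials ≫ polynomials ≫ logarithms), or apply L'Hôpital's rule; the quotient → 0.
Adding the constant: 0 - 5 = -5. Limit = -5.

Final answer: -5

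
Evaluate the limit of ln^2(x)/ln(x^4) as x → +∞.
This is an ∞/∞ indeterminate form as x → +∞.
Write ln(x^4) = 4·ln(x), reducing the quotient to ln(x)/4 → ∞.
Limit = ∞.

Final answer: ∞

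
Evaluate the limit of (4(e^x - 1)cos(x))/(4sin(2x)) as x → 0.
Both numerator and denominator → 0 as x → 0; this is a 0/0 indeterminate form.
Expand each to leading order near x = 0: numerator ~ 4·x, denominator ~ 8·x.
The limit of the ratio is 1/2.

Final answer: 1/2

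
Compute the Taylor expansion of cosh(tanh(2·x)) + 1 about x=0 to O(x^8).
388·x^6/45 - 14·x^4/3 + 2·x^2 + 2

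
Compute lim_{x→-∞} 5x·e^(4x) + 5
The product is a 0·∞ indeterminate form at x → -∞.
Rewrite the product as 5x / e^(-4x) (an ∞/∞ form) and apply L'Hôpital, or use the standard hierarchy e^(4|x|) ≫ |x| as x → -∞.
The indeterminate product → 0, so the limit = 5.

Final answer: 5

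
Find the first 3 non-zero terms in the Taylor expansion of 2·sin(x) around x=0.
x^5/60 - x^3/3 + 2·x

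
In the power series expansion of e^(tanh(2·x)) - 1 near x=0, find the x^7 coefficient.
Expand to order 7: e^(tanh(2·x)) - 1 = 440·x^7/63 + 388·x^6/45 - 4·x^5/5 - 14·x^4/3 - 4·x^3/3 + 2·x^2 + 2·x + O(x^8).
The coefficient of x^7 is 440/63.

Final answer: 440/63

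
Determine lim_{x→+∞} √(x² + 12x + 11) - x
As x → +∞: multiply by the conjugate to get (12x+11)/(√(x²+12x+11)+x); the denominator ~ 2x, so the limit is 12/2 = 6.
Limit = 6.

Final answer: 6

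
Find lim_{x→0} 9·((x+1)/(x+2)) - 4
Direct substitution at x = 0 gives 1/2.

Final answer: 1/2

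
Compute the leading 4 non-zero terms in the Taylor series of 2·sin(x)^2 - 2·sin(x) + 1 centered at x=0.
x^3/3 + 2·x^2 - 2·x + 1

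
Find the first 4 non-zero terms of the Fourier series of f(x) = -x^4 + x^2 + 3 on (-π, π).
(-52 + 8·π^2)·cos(x) + (4 - 2·π^2)·cos(2·x) + (-28/27 + 8·π^2/9)·cos(3·x) - π^4/5 + 3 + π^2/3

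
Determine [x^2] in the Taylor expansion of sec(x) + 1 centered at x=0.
Expand to order 2: sec(x) + 1 = x^2/2 + 2 + O(x^3).
The coefficient of x^2 is 1/2.

Final answer: 1/2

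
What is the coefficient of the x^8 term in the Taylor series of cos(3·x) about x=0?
Expand to order 8: cos(3·x) = 729·x^8/4480 - 81·x^6/80 + 27·x^4/8 - 9·x^2/2 + 1 + O(x^9).
The coefficient of x^8 is 729/4480.

Final answer: 729/4480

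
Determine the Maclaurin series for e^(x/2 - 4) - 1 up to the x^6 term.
x^6·e^(-4)/46080 + x^5·e^(-4)/3840 + x^4·e^(-4)/384 + x^3·e^(-4)/48 + x^2·e^(-4)/8 + x·e^(-4)/2 - 1 + e^(-4)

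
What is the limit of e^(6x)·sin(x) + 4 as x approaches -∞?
Evaluate the dominant behaviour as x → -∞; each term tends to a finite value or vanishes.
Limit = 4.

Final answer: 4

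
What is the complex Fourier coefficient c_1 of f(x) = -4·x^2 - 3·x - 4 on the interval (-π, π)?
Compute the real Fourier coefficients first: a_1 = 16, b_1 = -6.
Then c_1 = (a_1 − i·b_1)/2 = 8 + 3·i.

Final answer: 8 + 3·i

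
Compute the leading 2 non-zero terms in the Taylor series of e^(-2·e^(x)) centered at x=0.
-2·x·e^(-2) + e^(-2)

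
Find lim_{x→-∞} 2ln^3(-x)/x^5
This is an ∞/∞ indeterminate form as x → -∞.
Compare growth rates of the dominant terms (exponentials ≫ polynomials ≫ logarithms), or apply L'Hôpital's rule; the quotient → 0.
Limit = 0.

Final answer: 0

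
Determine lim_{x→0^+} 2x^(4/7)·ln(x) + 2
The product is a 0·∞ indeterminate form at x → 0⁺.
Rewrite the product as 2·ln(x) / x^(-4/7) and apply L'Hôpital, or use the standard hierarchy x^(-4/7) ≫ |ln x| as x → 0⁺.
The indeterminate product → 0, so the limit = 2.

Final answer: 2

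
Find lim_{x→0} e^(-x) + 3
Direct substitution at x = 0 gives 4.

Final answer: 4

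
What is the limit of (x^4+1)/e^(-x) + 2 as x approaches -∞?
The quotient is an ∞/∞ indeterminate form as x → -∞.
Compare growth rates of the dominant terms (exponentials ≫ polynomials ≫ logarithms), or apply L'Hôpital's rule; the quotient → 0.
Adding the constant: 0 + 2 = 2. Limit = 2.

Final answer: 2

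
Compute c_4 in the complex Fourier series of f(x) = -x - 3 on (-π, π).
Compute the real Fourier coefficients first: a_4 = 0, b_4 = 1/2.
Then c_4 = (a_4 − i·b_4)/2 = -i/4.

Final answer: -i/4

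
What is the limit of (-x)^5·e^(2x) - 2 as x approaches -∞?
The product is a 0·∞ indeterminate form at x → -∞.
Rewrite the product as (-x)^5 / e^(-2x) (an ∞/∞ form) and apply L'Hôpital, or use the standard hierarchy e^(2|x|) ≫ |(-x)^5| as x → -∞.
The indeterminate product → 0, so the limit = -2.

Final answer: -2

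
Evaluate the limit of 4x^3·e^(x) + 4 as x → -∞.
The product is a 0·∞ indeterminate form at x → -∞.
Rewrite the product as 4x^3 / e^(-x) (an ∞/∞ form) and apply L'Hôpital, or use the standard hierarchy e^(|x|) ≫ |x^3| as x → -∞.
The indeterminate product → 0, so the limit = 4.

Final answer: 4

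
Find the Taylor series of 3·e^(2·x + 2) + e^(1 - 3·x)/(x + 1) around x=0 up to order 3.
x^3·(-13·e + 4·e^(2)) + x^2·(17·e/2 + 6·e^(2)) + x·(-4·e + 6·e^(2)) + e + 3·e^(2)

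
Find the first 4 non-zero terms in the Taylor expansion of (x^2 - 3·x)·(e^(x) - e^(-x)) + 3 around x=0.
-x^4 + 2·x^3 - 6·x^2 + 3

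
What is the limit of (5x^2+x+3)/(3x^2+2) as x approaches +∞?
This is an ∞/∞ indeterminate form as x → +∞.
Divide numerator and denominator by x^2 and let the lower-order terms vanish; the leading terms give 5/3.
Limit = 5/3.

Final answer: 5/3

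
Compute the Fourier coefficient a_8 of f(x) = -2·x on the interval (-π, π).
a_8 = (1/π) ∫_{-π}^{π} f(x)·cos(8x) dx.
Evaluate the integral (use parity and integration by parts as needed): a_8 = 0.

Final answer: 0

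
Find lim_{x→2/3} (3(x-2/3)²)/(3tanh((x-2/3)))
Both numerator and denominator → 0 as x → 2/3; this is a 0/0 indeterminate form.
Expand each to leading order near x = 2/3: numerator ~ 3·(x - 2/3)^2, denominator ~ 3·(x - 2/3).
The limit of the ratio is 0.

Final answer: 0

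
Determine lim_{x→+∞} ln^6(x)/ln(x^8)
This is an ∞/∞ indeterminate form as x → +∞.
Write ln(x^8) = 8·ln(x), reducing the quotient to ln^5(x)/8 → ∞.
Limit = ∞.

Final answer: ∞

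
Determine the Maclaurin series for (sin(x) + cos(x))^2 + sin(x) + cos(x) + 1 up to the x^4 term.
x^4/24 - 3·x^3/2 - x^2/2 + 3·x + 3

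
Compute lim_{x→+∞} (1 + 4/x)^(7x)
As x → +∞: write (1 + 4/x)^(7x) = ((1 + 4/x)^x)^7 → (e^4)^7 = e^28.
Limit = e^(28).

Final answer: e^(28)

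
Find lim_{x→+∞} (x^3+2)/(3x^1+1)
This is an ∞/∞ indeterminate form as x → +∞.
Divide numerator and denominator by x^3 and let the lower-order terms vanish; the numerator's degree 3 exceeds the denominator's degree 1, so the quotient diverges.
Limit = ∞.

Final answer: ∞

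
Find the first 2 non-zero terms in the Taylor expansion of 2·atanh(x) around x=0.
2·x^3/3 + 2·x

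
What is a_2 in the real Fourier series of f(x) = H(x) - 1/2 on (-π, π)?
a_2 = (1/π) ∫_{-π}^{π} f(x)·cos(2x) dx.
Evaluate the integral (use parity and integration by parts as needed): a_2 = 0.

Final answer: 0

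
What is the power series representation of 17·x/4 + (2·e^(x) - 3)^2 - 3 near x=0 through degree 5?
29·x^5/30 + 13·x^4/6 + 10·x^3/3 + 2·x^2 + x/4 - 2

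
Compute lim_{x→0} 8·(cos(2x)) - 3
Direct substitution at x = 0 gives 5.

Final answer: 5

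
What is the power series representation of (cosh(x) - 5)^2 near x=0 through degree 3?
16 - 4·x^2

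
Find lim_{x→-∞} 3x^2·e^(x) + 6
The product is a 0·∞ indeterminate form at x → -∞.
Rewrite the product as 3x^2 / e^(-x) (an ∞/∞ form) and apply L'Hôpital, or use the standard hierarchy e^(|x|) ≫ |x^2| as x → -∞.
The indeterminate product → 0, so the limit = 6.

Final answer: 6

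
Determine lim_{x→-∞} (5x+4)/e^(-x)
This is an ∞/∞ indeterminate form as x → -∞.
Compare growth rates of the dominant terms (exponentials ≫ polynomials ≫ logarithms), or apply L'Hôpital's rule; the quotient → 0.
Limit = 0.

Final answer: 0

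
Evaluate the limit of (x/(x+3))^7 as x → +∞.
As x → +∞: x/(x+3) = 1/(1 + 3/x) → 1, and the 7th power of a limit-1 base also → 1.
Limit = 1.

Final answer: 1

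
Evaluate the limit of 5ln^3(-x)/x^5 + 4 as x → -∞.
The quotient is an ∞/∞ indeterminate form as x → -∞.
Compare growth rates of the dominant terms (exponentials ≫ polynomials ≫ logarithms), or apply L'Hôpital's rule; the quotient → 0.
Adding the constant: 0 + 4 = 4. Limit = 4.

Final answer: 4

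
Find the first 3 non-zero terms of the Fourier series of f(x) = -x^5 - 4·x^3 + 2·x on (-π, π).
(-2·π^4 - 188 + 32·π^2)·sin(x) + (-π^2 - 1/2 + π^4)·sin(2·x) + (-2·π^4/3 - 32·π^2/27 + 172/81)·sin(3·x)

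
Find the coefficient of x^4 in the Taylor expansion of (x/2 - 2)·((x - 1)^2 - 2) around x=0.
Expand to order 4: (x/2 - 2)·((x - 1)^2 - 2) = x^3/2 - 3·x^2 + 7·x/2 + 2 + O(x^5).
The coefficient of x^4 is 0.

Final answer: 0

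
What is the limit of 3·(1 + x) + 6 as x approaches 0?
Direct substitution at x = 0 gives 9.

Final answer: 9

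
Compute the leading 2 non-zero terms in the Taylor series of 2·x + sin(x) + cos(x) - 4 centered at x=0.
3·x - 3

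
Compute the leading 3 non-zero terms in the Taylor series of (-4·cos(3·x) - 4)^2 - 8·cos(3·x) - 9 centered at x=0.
513·x^4 - 252·x^2 + 47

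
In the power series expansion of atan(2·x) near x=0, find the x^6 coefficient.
Expand to order 6: atan(2·x) = 32·x^5/5 - 8·x^3/3 + 2·x + O(x^7).
The coefficient of x^6 is 0.

Final answer: 0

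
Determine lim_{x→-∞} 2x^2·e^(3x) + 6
The product is a 0·∞ indeterminate form at x → -∞.
Rewrite the product as 2x^2 / e^(-3x) (an ∞/∞ form) and apply L'Hôpital, or use the standard hierarchy e^(3|x|) ≫ |x^2| as x → -∞.
The indeterminate product → 0, so the limit = 6.

Final answer: 6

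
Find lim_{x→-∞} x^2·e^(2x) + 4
The product is a 0·∞ indeterminate form at x → -∞.
Rewrite the product as x^2 / e^(-2x) (an ∞/∞ form) and apply L'Hôpital, or use the standard hierarchy e^(2|x|) ≫ |x^2| as x → -∞.
The indeterminate product → 0, so the limit = 4.

Final answer: 4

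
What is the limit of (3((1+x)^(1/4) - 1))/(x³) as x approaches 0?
Both numerator and denominator → 0 as x → 0; this is a 0/0 indeterminate form.
Expand each to leading order near x = 0: numerator ~ 3·x/4, denominator ~ x^3.
The limit of the ratio is ∞.

Final answer: ∞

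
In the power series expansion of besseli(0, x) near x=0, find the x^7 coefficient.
Expand to order 7: besseli(0, x) = x^6/2304 + x^4/64 + x^2/4 + 1 + O(x^8).
The coefficient of x^7 is 0.

Final answer: 0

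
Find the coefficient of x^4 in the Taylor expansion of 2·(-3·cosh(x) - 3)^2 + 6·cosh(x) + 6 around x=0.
Expand to order 4: 2·(-3·cosh(x) - 3)^2 + 6·cosh(x) + 6 = 31·x^4/4 + 39·x^2 + 84 + O(x^5).
The coefficient of x^4 is 31/4.

Final answer: 31/4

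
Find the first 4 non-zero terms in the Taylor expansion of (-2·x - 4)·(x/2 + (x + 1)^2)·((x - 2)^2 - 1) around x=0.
18·x^3 + 17·x^2 - 20·x - 12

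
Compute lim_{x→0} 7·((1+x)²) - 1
Direct substitution at x = 0 gives 6.

Final answer: 6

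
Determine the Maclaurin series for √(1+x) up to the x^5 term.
7·x^5/256 - 5·x^4/128 + x^3/16 - x^2/8 + x/2 + 1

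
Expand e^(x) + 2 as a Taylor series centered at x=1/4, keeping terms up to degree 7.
e^(1/4) + 2 + e^(1/4)·(x - 1/4) + e^(1/4)·(x - 1/4)^2/2 + e^(1/4)·(x - 1/4)^3/6 + e^(1/4)·(x - 1/4)^4/24 + e^(1/4)·(x - 1/4)^5/120 + e^(1/4)·(x - 1/4)^6/720 + e^(1/4)·(x - 1/4)^7/5040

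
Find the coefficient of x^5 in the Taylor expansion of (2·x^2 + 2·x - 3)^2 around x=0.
Expand to order 5: (2·x^2 + 2·x - 3)^2 = 4·x^4 + 8·x^3 - 8·x^2 - 12·x + 9 + O(x^6).
The coefficient of x^5 is 0.

Final answer: 0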